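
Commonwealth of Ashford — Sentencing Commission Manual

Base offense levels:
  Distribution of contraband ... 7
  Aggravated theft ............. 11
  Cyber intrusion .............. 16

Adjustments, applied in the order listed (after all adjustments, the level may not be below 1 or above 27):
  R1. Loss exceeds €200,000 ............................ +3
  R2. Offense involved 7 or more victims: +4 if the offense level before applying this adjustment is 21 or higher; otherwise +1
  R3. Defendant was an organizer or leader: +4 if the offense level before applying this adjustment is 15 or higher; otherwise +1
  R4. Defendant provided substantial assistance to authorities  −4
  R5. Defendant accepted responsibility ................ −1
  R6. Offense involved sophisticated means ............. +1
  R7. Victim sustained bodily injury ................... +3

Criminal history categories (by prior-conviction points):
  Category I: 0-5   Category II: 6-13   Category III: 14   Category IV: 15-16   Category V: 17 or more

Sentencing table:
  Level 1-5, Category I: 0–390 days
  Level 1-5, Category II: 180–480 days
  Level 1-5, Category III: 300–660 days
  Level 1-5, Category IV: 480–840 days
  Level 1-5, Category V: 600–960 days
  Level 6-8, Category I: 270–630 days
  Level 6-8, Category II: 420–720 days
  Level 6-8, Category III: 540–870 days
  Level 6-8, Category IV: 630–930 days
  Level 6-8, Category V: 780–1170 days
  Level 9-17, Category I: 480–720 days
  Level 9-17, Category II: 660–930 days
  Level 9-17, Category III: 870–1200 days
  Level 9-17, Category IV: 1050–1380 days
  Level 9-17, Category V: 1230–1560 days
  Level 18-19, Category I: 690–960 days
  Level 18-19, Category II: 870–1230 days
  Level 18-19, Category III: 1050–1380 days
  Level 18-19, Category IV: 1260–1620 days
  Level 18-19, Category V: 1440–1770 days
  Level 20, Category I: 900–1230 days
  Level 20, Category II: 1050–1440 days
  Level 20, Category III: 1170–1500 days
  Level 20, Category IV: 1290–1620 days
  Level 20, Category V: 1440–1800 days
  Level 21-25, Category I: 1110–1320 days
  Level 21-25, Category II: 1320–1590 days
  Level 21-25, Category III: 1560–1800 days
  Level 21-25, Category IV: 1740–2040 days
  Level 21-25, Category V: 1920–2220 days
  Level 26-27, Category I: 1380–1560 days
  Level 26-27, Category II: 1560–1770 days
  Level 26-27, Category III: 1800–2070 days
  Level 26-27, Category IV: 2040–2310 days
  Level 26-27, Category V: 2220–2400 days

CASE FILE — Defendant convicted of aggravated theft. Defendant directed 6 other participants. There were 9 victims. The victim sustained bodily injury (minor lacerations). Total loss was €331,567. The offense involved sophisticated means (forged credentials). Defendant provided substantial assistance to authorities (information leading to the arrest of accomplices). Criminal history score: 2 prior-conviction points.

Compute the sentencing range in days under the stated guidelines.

Base offense level for aggravated theft: 11.
R1 applies: 11 + 3 = 14.
R2 applies (level before this adjustment is 14 < 21, so +1): 14 + 1 = 15.
R3 applies (level before this adjustment is 15 ≥ 15, so +4): 15 + 4 = 19.
R4 applies: 19 − 4 = 15.
R5 does not apply.
R6 applies: 15 + 1 = 16.
R7 applies: 16 + 3 = 19.
Final offense level: 19.
Criminal history: 2 prior points → Category I (0-5).
Level 19 falls in the 18-19 band.
Grid: Level 18-19 × Category I = 690-960 days.

690-960 days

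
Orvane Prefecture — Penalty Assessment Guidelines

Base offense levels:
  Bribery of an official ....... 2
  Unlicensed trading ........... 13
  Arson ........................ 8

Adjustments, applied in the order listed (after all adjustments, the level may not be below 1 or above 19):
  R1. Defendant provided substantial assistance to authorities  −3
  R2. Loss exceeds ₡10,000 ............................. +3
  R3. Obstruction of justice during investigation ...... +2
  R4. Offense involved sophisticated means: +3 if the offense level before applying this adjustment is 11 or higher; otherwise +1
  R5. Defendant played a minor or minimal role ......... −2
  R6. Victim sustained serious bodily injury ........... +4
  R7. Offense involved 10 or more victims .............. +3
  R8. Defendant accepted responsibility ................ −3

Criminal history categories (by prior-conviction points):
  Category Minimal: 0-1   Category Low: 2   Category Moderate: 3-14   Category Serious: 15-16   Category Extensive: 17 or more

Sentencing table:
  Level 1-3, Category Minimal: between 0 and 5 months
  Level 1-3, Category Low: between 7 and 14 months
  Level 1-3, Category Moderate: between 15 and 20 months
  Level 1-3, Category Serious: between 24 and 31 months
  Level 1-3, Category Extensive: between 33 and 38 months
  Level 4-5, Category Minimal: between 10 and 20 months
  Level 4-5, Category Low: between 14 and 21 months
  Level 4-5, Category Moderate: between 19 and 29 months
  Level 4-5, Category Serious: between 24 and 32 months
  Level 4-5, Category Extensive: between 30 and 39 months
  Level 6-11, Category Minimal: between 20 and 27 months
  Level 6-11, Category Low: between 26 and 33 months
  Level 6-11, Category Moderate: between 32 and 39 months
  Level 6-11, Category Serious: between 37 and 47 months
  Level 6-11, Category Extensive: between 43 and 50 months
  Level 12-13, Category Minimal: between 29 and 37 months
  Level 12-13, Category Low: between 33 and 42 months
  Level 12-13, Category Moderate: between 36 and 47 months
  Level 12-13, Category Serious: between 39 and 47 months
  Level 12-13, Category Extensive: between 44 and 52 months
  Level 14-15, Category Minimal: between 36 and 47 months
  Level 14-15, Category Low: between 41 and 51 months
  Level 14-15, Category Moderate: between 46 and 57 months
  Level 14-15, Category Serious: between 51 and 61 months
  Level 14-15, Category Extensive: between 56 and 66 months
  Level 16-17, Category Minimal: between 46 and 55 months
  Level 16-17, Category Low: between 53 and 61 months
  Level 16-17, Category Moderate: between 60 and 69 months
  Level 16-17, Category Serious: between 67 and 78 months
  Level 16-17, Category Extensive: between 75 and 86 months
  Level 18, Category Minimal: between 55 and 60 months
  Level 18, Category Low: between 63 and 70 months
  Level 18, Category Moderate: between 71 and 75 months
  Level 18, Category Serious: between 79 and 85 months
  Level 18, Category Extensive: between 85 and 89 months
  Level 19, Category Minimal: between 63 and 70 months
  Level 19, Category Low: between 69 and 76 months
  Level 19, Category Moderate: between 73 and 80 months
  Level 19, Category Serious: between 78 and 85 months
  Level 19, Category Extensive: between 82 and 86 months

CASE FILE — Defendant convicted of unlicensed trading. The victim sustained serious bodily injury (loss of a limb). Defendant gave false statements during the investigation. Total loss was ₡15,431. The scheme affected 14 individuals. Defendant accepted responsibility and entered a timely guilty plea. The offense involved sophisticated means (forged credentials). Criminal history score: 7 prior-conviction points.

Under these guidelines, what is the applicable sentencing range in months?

Base offense level for unlicensed trading: 13.
R1 does not apply.
R2 applies: 13 + 3 = 16.
R3 applies: 16 + 2 = 18.
R4 applies (level before this adjustment is 18 ≥ 11, so +3): 18 + 3 = 21.
R5 does not apply.
R6 applies: 21 + 4 = 25.
R7 applies: 25 + 3 = 28.
R8 applies: 28 − 3 = 25.
Level 25 exceeds the maximum of 19; capped at 19.
Final offense level: 19.
Criminal history: 7 prior points → Category Moderate (3-14).
Level 19 falls in the 19 band.
Grid: Level 19 × Category Moderate = 73-80 months.

73-80 months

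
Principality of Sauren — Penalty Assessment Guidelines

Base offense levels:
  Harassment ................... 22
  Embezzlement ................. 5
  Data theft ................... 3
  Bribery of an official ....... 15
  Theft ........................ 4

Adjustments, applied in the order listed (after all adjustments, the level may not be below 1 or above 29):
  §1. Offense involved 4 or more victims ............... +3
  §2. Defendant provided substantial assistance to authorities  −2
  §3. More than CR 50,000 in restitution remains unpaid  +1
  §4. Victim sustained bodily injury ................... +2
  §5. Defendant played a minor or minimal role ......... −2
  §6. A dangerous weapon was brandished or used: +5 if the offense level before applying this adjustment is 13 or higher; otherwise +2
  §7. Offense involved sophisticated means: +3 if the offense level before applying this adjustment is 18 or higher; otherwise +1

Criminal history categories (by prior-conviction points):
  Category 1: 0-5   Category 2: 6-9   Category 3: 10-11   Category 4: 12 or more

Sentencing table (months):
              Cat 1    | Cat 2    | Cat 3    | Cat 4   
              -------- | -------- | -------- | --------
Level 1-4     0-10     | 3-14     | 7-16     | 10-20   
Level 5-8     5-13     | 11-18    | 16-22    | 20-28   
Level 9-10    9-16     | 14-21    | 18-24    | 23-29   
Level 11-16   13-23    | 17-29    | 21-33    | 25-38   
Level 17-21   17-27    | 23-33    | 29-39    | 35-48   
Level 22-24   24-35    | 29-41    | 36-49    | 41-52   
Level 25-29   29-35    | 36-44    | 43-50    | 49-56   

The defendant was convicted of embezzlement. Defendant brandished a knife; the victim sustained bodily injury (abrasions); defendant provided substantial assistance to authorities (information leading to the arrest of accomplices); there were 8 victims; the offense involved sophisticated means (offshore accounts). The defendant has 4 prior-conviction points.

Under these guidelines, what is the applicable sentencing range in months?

Base offense level for embezzlement: 5.
§1 applies: 5 + 3 = 8.
§2 applies: 8 − 2 = 6.
§3 does not apply.
§4 applies: 6 + 2 = 8.
§5 does not apply.
§6 applies (level before this adjustment is 8 < 13, so +2): 8 + 2 = 10.
§7 applies (level before this adjustment is 10 < 18, so +1): 10 + 1 = 11.
Final offense level: 11.
Criminal history: 4 prior points → Category 1 (0-5).
Level 11 falls in the 11-16 band.
Grid: Level 11-16 × Category 1 = 13-23 months.

13-23 months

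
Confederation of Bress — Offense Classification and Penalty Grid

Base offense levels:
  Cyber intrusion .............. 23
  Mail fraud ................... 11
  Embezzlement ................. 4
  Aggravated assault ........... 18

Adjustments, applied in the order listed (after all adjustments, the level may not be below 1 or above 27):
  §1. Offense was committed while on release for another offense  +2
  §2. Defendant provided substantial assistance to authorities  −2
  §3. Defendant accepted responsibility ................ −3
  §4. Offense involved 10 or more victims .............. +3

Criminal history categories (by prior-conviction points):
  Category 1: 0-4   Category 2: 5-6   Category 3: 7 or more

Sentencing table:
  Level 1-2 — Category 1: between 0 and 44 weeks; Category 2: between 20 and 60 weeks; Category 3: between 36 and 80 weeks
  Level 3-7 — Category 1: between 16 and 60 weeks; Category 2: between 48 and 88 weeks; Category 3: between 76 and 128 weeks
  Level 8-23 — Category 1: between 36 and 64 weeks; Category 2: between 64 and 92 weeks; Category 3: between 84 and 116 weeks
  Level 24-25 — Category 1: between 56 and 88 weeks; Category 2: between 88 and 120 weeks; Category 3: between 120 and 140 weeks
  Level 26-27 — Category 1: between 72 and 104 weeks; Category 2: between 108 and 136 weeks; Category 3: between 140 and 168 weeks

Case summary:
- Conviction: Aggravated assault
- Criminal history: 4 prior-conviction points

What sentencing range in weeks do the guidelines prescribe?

Base offense level for aggravated assault: 18.
Final offense level: 18.
Criminal history: 4 prior points → Category 1 (0-4).
Level 18 falls in the 8-23 band.
Grid: Level 8-23 × Category 1 = 36-64 weeks.

36-64 weeks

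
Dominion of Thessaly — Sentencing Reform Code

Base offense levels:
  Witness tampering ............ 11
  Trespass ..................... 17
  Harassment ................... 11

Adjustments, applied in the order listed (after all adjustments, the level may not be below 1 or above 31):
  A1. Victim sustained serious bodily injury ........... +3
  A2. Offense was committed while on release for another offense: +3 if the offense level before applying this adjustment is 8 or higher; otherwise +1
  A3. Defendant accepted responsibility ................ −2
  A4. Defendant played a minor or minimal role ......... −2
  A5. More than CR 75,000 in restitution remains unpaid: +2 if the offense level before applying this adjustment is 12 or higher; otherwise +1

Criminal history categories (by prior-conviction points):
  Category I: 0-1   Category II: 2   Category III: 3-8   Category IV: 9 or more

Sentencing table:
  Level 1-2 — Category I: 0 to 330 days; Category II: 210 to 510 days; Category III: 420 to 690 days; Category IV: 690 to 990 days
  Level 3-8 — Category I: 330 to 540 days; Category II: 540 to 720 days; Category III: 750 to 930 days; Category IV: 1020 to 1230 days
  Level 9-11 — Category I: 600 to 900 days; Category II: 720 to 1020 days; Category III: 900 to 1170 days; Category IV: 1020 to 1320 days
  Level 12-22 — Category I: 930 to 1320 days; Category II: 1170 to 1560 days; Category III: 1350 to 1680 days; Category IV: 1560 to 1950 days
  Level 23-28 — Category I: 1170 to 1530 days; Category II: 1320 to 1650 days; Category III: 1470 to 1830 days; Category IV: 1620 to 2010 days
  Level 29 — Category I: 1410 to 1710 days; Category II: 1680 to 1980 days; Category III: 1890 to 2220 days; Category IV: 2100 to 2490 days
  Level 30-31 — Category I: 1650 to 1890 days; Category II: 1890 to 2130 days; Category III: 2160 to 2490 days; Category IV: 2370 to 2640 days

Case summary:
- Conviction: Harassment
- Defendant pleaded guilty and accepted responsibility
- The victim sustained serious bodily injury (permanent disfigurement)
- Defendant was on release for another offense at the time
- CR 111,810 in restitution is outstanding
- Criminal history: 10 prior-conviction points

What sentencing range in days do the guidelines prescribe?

1560-1950 days

Base offense level for harassment: 11.
A1 applies: 11 + 3 = 14.
A2 applies (level before this adjustment is 14 ≥ 8, so +3): 14 + 3 = 17.
A3 applies: 17 − 2 = 15.
A4 does not apply.
A5 applies (level before this adjustment is 15 ≥ 12, so +2): 15 + 2 = 17.
Final offense level: 17.
Criminal history: 10 prior points → Category IV (9+).
Level 17 falls in the 12-22 band.
Grid: Level 12-22 × Category IV = 1560-1950 days.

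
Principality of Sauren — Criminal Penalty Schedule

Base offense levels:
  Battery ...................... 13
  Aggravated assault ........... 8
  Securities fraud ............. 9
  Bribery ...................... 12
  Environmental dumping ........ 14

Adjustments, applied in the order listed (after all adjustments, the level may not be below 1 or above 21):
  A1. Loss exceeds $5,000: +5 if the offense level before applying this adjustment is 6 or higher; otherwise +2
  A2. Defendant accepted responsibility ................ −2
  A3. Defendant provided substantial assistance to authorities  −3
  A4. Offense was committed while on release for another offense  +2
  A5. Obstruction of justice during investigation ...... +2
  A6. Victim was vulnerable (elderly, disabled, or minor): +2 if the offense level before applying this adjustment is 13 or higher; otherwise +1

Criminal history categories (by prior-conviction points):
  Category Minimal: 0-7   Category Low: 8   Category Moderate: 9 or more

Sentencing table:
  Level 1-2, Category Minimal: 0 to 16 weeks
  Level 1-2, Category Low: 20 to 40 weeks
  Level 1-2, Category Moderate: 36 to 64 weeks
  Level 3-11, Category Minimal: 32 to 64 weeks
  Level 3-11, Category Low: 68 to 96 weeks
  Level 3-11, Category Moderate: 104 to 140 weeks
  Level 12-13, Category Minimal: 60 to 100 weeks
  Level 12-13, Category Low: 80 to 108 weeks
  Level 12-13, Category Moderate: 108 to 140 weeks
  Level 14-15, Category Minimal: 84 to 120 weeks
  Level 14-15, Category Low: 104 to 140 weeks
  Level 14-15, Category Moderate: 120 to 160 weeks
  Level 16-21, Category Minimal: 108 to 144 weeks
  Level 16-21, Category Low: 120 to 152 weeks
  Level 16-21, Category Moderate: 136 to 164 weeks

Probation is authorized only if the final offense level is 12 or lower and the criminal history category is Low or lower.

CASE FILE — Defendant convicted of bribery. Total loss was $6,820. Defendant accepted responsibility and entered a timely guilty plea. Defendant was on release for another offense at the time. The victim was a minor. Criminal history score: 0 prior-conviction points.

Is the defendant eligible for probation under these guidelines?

Base offense level for bribery: 12.
A1 applies (level before this adjustment is 12 ≥ 6, so +5): 12 + 5 = 17.
A2 applies: 17 − 2 = 15.
A4 applies: 15 + 2 = 17.
A6 applies (level before this adjustment is 17 ≥ 13, so +2): 17 + 2 = 19.
Final offense level: 19.
Criminal history: 0 prior points → Category Minimal (0-7).
Level 19 falls in the 16-21 band.
Grid: Level 16-21 × Category Minimal = 108-144 weeks.
Probation check: level 19 > 12 and category Minimal ≤ Low → not eligible.

No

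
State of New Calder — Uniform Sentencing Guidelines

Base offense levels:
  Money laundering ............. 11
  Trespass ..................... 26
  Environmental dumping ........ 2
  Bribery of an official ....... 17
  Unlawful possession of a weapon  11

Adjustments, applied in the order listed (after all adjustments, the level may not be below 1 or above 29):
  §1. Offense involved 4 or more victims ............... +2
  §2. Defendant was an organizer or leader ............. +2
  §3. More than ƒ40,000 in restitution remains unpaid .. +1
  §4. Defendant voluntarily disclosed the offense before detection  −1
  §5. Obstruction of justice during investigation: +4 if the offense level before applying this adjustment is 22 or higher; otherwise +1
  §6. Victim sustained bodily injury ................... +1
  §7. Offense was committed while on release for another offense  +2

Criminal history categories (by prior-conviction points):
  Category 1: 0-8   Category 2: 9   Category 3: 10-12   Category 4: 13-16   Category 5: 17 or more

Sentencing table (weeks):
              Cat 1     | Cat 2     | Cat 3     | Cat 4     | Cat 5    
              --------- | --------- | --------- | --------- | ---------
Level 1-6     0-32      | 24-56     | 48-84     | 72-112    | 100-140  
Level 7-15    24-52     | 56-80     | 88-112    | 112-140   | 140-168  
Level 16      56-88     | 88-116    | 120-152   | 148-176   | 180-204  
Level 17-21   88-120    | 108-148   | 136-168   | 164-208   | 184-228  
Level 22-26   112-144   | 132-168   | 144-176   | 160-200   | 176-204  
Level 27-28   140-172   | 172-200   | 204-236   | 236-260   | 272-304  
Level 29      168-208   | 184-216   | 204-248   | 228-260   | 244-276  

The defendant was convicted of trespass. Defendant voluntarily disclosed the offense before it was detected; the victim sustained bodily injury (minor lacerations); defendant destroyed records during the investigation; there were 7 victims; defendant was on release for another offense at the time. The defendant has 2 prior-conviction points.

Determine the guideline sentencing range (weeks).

Base offense level for trespass: 26.
§1 applies: 26 + 2 = 28.
§3 does not apply.
§4 applies: 28 − 1 = 27.
§5 applies (level before this adjustment is 27 ≥ 22, so +4): 27 + 4 = 31.
§6 applies: 31 + 1 = 32.
§7 applies: 32 + 2 = 34.
Level 34 exceeds the maximum of 29; capped at 29.
Final offense level: 29.
Criminal history: 2 prior points → Category 1 (0-8).
Level 29 falls in the 29 band.
Grid: Level 29 × Category 1 = 168-208 weeks.

168-208 weeks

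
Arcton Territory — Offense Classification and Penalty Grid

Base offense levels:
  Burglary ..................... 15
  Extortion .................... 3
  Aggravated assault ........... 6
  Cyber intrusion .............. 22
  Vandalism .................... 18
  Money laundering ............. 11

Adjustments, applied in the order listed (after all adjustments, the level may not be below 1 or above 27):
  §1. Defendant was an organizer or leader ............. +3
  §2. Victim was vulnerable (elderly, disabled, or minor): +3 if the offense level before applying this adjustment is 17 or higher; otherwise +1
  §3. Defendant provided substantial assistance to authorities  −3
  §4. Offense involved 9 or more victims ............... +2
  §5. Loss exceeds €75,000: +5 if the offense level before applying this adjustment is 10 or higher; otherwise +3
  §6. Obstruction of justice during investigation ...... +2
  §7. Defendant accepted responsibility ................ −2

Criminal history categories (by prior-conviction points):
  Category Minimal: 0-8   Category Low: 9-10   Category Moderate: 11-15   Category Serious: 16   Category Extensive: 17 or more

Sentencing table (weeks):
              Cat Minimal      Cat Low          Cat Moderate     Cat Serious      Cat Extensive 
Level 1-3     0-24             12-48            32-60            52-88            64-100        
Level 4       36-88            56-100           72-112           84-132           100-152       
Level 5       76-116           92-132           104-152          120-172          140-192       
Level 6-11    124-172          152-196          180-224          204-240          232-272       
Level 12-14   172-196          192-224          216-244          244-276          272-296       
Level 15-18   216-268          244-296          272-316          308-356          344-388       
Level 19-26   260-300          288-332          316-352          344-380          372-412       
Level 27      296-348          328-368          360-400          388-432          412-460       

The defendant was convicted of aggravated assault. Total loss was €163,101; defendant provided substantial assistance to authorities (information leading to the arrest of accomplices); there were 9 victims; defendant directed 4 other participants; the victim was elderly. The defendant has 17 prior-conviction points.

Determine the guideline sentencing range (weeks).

Base offense level for aggravated assault: 6.
§1 applies: 6 + 3 = 9.
§2 applies (level before this adjustment is 9 < 17, so +1): 9 + 1 = 10.
§3 applies: 10 − 3 = 7.
§4 applies: 7 + 2 = 9.
§5 applies (level before this adjustment is 9 < 10, so +3): 9 + 3 = 12.
§6 does not apply.
Final offense level: 12.
Criminal history: 17 prior points → Category Extensive (17+).
Level 12 falls in the 12-14 band.
Grid: Level 12-14 × Category Extensive = 272-296 weeks.

272-296 weeks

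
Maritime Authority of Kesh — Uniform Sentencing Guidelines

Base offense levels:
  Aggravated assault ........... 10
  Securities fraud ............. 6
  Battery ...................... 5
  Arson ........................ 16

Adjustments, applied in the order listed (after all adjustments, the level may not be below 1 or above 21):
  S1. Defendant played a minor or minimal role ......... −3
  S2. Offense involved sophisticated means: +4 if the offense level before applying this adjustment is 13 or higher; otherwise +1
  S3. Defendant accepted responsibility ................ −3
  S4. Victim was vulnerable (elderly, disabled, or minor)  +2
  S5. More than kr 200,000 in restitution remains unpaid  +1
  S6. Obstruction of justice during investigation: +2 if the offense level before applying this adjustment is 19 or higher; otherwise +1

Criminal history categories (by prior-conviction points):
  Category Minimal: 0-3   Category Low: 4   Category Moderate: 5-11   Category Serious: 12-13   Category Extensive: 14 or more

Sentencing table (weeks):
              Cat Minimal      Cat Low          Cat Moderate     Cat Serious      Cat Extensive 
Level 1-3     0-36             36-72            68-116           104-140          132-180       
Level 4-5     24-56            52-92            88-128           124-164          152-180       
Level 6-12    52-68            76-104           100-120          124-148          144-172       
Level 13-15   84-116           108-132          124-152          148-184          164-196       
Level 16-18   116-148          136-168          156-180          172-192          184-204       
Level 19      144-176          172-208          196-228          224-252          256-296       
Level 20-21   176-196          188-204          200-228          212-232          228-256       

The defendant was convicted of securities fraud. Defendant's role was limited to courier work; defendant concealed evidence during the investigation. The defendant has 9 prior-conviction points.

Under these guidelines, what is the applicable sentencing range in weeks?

88-128 weeks

Base offense level for securities fraud: 6.
S1 applies: 6 − 3 = 3.
S2 does not apply.
S3 does not apply.
S5 does not apply.
S6 applies (level before this adjustment is 3 < 19, so +1): 3 + 1 = 4.
Final offense level: 4.
Criminal history: 9 prior points → Category Moderate (5-11).
Level 4 falls in the 4-5 band.
Grid: Level 4-5 × Category Moderate = 88-128 weeks.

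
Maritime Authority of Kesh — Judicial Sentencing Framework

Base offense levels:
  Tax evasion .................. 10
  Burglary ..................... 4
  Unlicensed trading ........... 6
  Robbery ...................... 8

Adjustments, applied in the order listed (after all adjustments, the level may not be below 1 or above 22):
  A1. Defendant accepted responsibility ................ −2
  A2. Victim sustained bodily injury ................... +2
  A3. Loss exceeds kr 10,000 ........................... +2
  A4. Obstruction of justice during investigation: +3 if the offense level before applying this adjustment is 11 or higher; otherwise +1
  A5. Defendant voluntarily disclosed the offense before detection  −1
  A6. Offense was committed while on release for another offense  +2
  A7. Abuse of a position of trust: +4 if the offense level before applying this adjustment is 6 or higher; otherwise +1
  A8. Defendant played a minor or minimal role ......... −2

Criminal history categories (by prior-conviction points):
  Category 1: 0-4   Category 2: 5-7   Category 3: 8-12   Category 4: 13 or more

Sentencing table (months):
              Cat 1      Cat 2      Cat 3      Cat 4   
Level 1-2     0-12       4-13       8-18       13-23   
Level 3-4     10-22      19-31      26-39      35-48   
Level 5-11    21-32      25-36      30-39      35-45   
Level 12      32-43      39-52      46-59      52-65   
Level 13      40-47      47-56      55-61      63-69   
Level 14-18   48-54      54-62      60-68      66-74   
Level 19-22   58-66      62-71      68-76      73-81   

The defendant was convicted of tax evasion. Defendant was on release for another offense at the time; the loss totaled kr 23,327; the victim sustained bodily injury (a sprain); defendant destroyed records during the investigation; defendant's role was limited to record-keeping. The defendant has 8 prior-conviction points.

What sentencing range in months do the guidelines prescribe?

Base offense level for tax evasion: 10.
A2 applies: 10 + 2 = 12.
A3 applies: 12 + 2 = 14.
A4 applies (level before this adjustment is 14 ≥ 11, so +3): 14 + 3 = 17.
A6 applies: 17 + 2 = 19.
A8 applies: 19 − 2 = 17.
Final offense level: 17.
Criminal history: 8 prior points → Category 3 (8-12).
Level 17 falls in the 14-18 band.
Grid: Level 14-18 × Category 3 = 60-68 months.

60-68 months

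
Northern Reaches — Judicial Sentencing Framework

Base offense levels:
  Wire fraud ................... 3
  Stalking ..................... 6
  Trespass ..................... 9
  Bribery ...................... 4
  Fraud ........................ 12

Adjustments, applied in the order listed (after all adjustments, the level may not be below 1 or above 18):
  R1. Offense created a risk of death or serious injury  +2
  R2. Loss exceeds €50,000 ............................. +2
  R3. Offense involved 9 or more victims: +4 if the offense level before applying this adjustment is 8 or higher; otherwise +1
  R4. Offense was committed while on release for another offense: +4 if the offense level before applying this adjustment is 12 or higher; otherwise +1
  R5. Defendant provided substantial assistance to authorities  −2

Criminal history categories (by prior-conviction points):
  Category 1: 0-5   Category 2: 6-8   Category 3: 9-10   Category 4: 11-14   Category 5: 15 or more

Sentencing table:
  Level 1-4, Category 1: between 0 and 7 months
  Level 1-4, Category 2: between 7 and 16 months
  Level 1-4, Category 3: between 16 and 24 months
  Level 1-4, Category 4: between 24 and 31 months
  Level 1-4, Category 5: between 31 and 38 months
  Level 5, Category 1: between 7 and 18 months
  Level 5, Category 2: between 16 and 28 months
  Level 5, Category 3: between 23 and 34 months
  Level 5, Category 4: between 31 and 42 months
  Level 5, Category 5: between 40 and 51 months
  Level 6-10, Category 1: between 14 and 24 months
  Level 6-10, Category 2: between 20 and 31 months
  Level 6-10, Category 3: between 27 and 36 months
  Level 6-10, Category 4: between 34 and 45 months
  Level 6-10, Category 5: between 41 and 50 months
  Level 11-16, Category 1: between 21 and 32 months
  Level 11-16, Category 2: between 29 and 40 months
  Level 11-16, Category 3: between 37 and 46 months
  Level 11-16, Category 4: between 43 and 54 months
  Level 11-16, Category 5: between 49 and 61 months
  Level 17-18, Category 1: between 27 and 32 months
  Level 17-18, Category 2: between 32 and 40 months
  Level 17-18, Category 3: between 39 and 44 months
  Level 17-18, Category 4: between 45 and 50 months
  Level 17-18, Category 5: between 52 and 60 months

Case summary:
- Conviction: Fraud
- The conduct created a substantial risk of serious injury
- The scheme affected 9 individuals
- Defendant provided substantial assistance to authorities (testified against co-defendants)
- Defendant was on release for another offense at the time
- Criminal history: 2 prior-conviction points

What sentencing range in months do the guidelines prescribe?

27-32 months

Base offense level for fraud: 12.
R1 applies: 12 + 2 = 14.
R2 does not apply.
R3 applies (level before this adjustment is 14 ≥ 8, so +4): 14 + 4 = 18.
R4 applies (level before this adjustment is 18 ≥ 12, so +4): 18 + 4 = 22.
R5 applies: 22 − 2 = 20.
Level 20 exceeds the maximum of 18; capped at 18.
Final offense level: 18.
Criminal history: 2 prior points → Category 1 (0-5).
Level 18 falls in the 17-18 band.
Grid: Level 17-18 × Category 1 = 27-32 months.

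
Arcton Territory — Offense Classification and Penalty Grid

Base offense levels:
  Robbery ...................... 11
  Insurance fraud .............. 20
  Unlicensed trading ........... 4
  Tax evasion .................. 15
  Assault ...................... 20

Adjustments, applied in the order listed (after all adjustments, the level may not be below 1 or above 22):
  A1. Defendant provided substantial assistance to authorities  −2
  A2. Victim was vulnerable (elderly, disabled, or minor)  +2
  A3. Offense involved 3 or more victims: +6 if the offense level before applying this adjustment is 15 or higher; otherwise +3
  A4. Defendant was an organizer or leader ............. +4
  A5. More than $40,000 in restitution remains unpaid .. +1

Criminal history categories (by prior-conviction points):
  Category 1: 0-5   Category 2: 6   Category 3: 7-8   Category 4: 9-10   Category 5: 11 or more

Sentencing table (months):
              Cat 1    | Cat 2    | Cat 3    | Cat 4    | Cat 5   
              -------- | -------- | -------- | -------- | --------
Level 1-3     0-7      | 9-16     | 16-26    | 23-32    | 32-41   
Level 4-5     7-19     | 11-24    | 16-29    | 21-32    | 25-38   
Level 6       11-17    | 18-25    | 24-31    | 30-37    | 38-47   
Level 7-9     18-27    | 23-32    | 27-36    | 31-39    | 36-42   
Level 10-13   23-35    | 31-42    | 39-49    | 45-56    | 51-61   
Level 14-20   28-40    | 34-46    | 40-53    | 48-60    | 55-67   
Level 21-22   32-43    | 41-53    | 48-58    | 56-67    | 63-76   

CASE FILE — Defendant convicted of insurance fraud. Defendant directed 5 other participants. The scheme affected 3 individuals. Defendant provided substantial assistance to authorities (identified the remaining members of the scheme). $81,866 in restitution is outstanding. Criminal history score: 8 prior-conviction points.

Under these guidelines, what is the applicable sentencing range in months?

Base offense level for insurance fraud: 20.
A1 applies: 20 − 2 = 18.
A2 does not apply.
A3 applies (level before this adjustment is 18 ≥ 15, so +6): 18 + 6 = 24.
A4 applies: 24 + 4 = 28.
A5 applies: 28 + 1 = 29.
Level 29 exceeds the maximum of 22; capped at 22.
Final offense level: 22.
Criminal history: 8 prior points → Category 3 (7-8).
Level 22 falls in the 21-22 band.
Grid: Level 21-22 × Category 3 = 48-58 months.

48-58 months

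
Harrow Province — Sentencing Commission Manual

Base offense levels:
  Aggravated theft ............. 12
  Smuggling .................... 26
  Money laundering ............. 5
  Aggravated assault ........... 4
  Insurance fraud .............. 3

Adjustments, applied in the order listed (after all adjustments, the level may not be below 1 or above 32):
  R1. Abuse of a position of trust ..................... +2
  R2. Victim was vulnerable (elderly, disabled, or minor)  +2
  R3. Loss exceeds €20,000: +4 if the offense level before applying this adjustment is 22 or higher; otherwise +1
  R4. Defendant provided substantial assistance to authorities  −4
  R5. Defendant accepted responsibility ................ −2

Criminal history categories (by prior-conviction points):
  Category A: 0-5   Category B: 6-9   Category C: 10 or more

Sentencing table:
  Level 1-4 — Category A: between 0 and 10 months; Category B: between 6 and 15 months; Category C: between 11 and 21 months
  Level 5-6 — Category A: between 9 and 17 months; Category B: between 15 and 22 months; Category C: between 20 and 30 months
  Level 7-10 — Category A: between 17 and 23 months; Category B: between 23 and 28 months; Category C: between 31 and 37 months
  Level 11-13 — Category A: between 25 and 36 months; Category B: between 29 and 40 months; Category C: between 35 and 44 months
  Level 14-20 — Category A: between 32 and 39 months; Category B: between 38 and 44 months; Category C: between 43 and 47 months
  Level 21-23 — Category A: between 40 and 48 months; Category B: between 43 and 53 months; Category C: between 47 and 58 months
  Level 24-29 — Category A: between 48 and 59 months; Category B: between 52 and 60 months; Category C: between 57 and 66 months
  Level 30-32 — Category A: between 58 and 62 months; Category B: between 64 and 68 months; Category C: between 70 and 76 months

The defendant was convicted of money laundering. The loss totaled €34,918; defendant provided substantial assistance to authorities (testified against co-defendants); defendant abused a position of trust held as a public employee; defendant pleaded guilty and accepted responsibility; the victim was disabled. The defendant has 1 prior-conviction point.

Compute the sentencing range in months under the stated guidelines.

0-10 months

Base offense level for money laundering: 5.
R1 applies: 5 + 2 = 7.
R2 applies: 7 + 2 = 9.
R3 applies (level before this adjustment is 9 < 22, so +1): 9 + 1 = 10.
R4 applies: 10 − 4 = 6.
R5 applies: 6 − 2 = 4.
Final offense level: 4.
Criminal history: 1 prior point → Category A (0-5).
Level 4 falls in the 1-4 band.
Grid: Level 1-4 × Category A = 0-10 months.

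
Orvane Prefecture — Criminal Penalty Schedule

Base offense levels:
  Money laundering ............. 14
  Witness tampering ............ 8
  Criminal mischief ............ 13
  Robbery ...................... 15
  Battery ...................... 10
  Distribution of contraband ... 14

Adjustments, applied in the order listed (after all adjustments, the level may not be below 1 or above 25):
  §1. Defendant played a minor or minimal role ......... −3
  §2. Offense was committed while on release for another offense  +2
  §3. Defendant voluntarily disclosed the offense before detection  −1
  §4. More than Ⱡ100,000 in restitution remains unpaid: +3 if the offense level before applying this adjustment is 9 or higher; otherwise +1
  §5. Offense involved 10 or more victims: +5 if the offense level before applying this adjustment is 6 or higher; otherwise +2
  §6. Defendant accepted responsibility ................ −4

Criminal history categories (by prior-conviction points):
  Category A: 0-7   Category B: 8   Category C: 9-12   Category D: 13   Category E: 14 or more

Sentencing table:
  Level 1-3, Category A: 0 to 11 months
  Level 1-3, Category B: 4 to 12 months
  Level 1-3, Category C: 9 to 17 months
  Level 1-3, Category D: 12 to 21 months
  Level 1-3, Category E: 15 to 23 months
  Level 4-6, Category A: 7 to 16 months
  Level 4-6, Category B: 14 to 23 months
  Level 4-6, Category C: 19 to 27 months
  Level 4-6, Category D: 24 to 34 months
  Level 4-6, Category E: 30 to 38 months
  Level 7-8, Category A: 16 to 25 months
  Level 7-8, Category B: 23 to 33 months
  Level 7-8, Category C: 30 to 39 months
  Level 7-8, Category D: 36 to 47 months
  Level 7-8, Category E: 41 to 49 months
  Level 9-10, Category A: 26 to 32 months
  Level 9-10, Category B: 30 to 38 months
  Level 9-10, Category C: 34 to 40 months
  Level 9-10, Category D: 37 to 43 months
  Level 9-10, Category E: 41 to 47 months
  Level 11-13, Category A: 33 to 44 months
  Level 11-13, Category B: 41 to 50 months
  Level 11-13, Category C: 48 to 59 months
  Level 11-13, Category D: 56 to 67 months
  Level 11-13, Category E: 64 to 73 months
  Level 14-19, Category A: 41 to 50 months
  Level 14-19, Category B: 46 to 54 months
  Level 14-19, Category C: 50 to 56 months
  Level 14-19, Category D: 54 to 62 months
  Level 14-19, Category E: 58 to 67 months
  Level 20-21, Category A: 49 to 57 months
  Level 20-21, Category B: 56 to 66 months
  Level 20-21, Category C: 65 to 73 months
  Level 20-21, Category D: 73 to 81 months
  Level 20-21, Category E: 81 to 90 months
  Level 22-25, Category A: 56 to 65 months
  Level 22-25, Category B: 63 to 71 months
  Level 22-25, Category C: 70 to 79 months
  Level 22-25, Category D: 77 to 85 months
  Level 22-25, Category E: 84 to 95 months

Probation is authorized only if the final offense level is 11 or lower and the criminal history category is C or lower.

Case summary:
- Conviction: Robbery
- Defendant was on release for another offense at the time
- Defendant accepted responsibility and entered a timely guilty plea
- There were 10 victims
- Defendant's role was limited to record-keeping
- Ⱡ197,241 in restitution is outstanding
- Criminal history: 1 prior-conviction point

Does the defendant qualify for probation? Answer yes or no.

Base offense level for robbery: 15.
§1 applies: 15 − 3 = 12.
§2 applies: 12 + 2 = 14.
§3 does not apply.
§4 applies (level before this adjustment is 14 ≥ 9, so +3): 14 + 3 = 17.
§5 applies (level before this adjustment is 17 ≥ 6, so +5): 17 + 5 = 22.
§6 applies: 22 − 4 = 18.
Final offense level: 18.
Criminal history: 1 prior point → Category A (0-7).
Level 18 falls in the 14-19 band.
Grid: Level 14-19 × Category A = 41-50 months.
Probation check: level 18 > 11 and category A ≤ C → not eligible.

No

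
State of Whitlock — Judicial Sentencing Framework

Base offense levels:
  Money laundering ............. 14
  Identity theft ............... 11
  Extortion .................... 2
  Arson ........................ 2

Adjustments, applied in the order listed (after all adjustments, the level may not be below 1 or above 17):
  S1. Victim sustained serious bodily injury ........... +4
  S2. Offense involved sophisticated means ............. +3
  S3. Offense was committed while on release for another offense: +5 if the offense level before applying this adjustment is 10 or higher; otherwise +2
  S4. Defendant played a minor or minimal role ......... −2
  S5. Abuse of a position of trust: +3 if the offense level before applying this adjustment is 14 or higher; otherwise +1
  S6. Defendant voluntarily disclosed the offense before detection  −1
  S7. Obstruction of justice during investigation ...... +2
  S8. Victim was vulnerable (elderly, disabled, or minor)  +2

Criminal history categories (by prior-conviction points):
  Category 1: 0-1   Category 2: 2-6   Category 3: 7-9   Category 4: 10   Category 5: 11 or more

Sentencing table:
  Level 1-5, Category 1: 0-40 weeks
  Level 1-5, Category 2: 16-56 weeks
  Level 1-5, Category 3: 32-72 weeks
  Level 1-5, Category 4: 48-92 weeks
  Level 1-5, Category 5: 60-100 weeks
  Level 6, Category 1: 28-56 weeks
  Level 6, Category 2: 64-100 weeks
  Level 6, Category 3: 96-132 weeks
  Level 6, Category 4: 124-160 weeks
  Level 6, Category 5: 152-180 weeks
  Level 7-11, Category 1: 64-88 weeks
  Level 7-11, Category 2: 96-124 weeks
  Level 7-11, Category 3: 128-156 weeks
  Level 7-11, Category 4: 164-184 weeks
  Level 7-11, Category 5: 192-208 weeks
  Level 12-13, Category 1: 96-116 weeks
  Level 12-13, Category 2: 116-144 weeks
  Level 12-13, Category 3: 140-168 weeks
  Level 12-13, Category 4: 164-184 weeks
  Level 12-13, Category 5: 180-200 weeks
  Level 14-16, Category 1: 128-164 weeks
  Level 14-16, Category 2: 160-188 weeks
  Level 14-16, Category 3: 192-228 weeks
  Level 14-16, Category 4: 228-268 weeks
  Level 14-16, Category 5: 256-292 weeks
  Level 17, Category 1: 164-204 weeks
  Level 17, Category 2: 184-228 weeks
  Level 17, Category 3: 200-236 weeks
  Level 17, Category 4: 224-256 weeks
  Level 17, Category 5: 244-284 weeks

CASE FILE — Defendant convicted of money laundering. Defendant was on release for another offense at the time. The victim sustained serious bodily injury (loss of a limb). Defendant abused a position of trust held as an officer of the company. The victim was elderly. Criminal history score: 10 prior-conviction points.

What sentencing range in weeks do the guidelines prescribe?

224-256 weeks

Base offense level for money laundering: 14.
S1 applies: 14 + 4 = 18.
S3 applies (level before this adjustment is 18 ≥ 10, so +5): 18 + 5 = 23.
S5 applies (level before this adjustment is 23 ≥ 14, so +3): 23 + 3 = 26.
S6 does not apply.
S8 applies: 26 + 2 = 28.
Level 28 exceeds the maximum of 17; capped at 17.
Final offense level: 17.
Criminal history: 10 prior points → Category 4 (10).
Level 17 falls in the 17 band.
Grid: Level 17 × Category 4 = 224-256 weeks.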